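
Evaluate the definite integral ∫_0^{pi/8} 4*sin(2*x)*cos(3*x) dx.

-8/5 + sqrt(2 - sqrt(2))/5 + sqrt(sqrt(2) + 2)

Use the identity sin(2*x)cos(3*x) = [sin(5*x) + sin(-x)]/2.
An antiderivative is F(x) = 2*cos(x) - 2*cos(5*x)/5.
Then F(pi/8) - F(0) = (sqrt(2 - sqrt(2))/5 + sqrt(sqrt(2) + 2)) - (8/5) = -8/5 + sqrt(2 - sqrt(2))/5 + sqrt(sqrt(2) + 2).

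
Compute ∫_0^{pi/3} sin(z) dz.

An antiderivative is F(z) = -cos(z).
Then F(pi/3) - F(0) = (-1/2) - (-1) = 1/2.

1/2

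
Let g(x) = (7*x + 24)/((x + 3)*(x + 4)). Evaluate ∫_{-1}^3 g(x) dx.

Factor the denominator: x**2 + 7*x + 12 = (x + 4)(x + 3).
Partial fractions: (7*x + 24)/((x + 3)*(x + 4)) = 4/(x + 4) + 3/(x + 3).
An antiderivative is F(x) = 3*log(x + 3) + 4*log(x + 4).
Then F(3) - F(-1) = (3*log(2) + 3*log(3) + 4*log(7)) - (3*log(2) + 4*log(3)) = -log(3) + 4*log(7).

-log(3) + 4*log(7)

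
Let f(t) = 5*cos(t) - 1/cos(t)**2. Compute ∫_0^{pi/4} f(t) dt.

-1 + 5*sqrt(2)/2

An antiderivative is F(t) = 5*sin(t) - tan(t).
Then F(pi/4) - F(0) = (-1 + 5*sqrt(2)/2) - (0) = -1 + 5*sqrt(2)/2.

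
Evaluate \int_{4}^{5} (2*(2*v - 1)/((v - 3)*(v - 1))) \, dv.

log(24)

Factor the denominator: v**2 - 4*v + 3 = (v - 1)(v - 3).
Partial fractions: 2*(2*v - 1)/((v - 3)*(v - 1)) = -1/(v - 1) + 5/(v - 3).
An antiderivative is F(v) = 5*log(v - 3) - log(v - 1).
Then F(5) - F(4) = (log(8)) - (-log(3)) = log(24).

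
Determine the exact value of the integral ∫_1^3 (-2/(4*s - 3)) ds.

-log(3)

An antiderivative is F(s) = -log(4*s - 3)/2.
Then F(3) - F(1) = (-log(3)) - (0) = -log(3).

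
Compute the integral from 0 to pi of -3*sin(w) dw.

-6

An antiderivative is F(w) = 3*cos(w).
Then F(pi) - F(0) = (-3) - (3) = -6.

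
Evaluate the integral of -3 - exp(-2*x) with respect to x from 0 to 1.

An antiderivative is F(x) = -3*x + exp(-2*x)/2.
Then F(1) - F(0) = (-3 + exp(-2)/2) - (1/2) = -7/2 + exp(-2)/2.

-7/2 + exp(-2)/2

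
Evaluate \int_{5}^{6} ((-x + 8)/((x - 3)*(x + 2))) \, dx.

-7*log(2) + log(3) + 2*log(7)

Factor the denominator: x**2 - x - 6 = (x + 2)(x - 3).
Partial fractions: (-x + 8)/((x - 3)*(x + 2)) = -2/(x + 2) + 1/(x - 3).
An antiderivative is F(x) = log(x - 3) - 2*log(x + 2).
Then F(6) - F(5) = (log(3/64)) - (log(2/49)) = -7*log(2) + log(3) + 2*log(7).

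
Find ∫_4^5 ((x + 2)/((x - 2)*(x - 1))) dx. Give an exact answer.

-10*log(2) + 7*log(3)

Factor the denominator: x**2 - 3*x + 2 = (x - 1)(x - 2).
Partial fractions: (x + 2)/((x - 2)*(x - 1)) = -3/(x - 1) + 4/(x - 2).
An antiderivative is F(x) = 4*log(x - 2) - 3*log(x - 1).
Then F(5) - F(4) = (log(81/64)) - (log(16/27)) = -10*log(2) + 7*log(3).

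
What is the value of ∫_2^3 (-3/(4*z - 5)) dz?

An antiderivative is F(z) = -3*log(4*z - 5)/4.
Then F(3) - F(2) = (-3*log(7)/4) - (-3*log(3)/4) = -3*log(7)/4 + 3*log(3)/4.

-3*log(7)/4 + 3*log(3)/4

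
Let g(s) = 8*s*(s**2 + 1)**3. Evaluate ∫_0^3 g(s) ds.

Let u = s**2 + 1, so du = 2*s ds. When s = 0, u = 1; when s = 3, u = 10.
The integral becomes 4·∫ u**3 du from 1 to 10, with antiderivative u**4.
Back in s: F(s) = (s**2 + 1)**4.
Then F(3) - F(0) = (10000) - (1) = 9999.

9999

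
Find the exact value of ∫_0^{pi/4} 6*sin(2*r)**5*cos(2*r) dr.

1/2

Let u = sin(2*r), so du = 2*cos(2*r) dr. When r = 0, u = 0; when r = pi/4, u = 1.
The integral becomes 3·∫ u**5 du from 0 to 1, with antiderivative u**6/2.
Back in r: F(r) = sin(2*r)**6/2.
Then F(pi/4) - F(0) = (1/2) - (0) = 1/2.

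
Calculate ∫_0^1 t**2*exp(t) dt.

-2 + E

Integrate by parts twice (u = t^2, dv = exp(t) dt).
An antiderivative is F(t) = (t**2 - 2*t + 2)*exp(t).
Then F(1) - F(0) = (E) - (2) = -2 + E.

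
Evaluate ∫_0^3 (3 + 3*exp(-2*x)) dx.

An antiderivative is F(x) = 3*x - 3*exp(-2*x)/2.
Then F(3) - F(0) = (9 - 3*exp(-6)/2) - (-3/2) = 21/2 - 3*exp(-6)/2.

21/2 - 3*exp(-6)/2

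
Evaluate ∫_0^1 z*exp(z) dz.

1

Integrate by parts once (u = z, dv = exp(z) dz).
An antiderivative is F(z) = (z - 1)*exp(z).
Then F(1) - F(0) = (0) - (-1) = 1.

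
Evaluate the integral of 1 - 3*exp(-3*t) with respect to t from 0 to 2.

An antiderivative is F(t) = t + exp(-3*t).
Then F(2) - F(0) = (exp(-6) + 2) - (1) = exp(-6) + 1.

exp(-6) + 1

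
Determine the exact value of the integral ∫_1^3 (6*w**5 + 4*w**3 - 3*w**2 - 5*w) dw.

By the power rule, an antiderivative is F(w) = w**6 + w**4 - w**3 - 5*w**2/2.
Then F(3) - F(1) = (1521/2) - (-3/2) = 762.

762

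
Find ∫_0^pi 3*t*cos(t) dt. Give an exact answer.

-6

Integrate by parts once (u = t, dv = 3*cos(t) dt).
An antiderivative is F(t) = 3*t*sin(t) + 3*cos(t).
Then F(pi) - F(0) = (-3) - (3) = -6.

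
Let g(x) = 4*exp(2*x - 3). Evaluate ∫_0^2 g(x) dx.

-(2 - 2*exp(4))*exp(-3)

Let u = 2*x - 3, so du = 2 dx. When x = 0, u = -3; when x = 2, u = 1.
The integral becomes 2·∫ exp(u) du from -3 to 1, with antiderivative 2*exp(u).
Back in x: F(x) = 2*exp(2*x - 3).
Then F(2) - F(0) = (2*exp(1)) - (2*exp(-3)) = -(2 - 2*exp(4))*exp(-3).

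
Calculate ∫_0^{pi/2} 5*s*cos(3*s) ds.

Integrate by parts once (u = s, dv = 5*cos(3*s) ds).
An antiderivative is F(s) = 5*s*sin(3*s)/3 + 5*cos(3*s)/9.
Then F(pi/2) - F(0) = (-5*pi/6) - (5/9) = -5*pi/6 - 5/9.

-5*pi/6 - 5/9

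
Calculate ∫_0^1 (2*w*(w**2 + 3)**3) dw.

Let u = w**2 + 3, so du = 2*w dw. When w = 0, u = 3; when w = 1, u = 4.
The integral becomes ∫ u**3 du from 3 to 4, with antiderivative u**4/4.
Back in w: F(w) = (w**2 + 3)**4/4.
Then F(1) - F(0) = (64) - (81/4) = 175/4.

175/4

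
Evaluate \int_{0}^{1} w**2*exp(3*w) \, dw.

-2/27 + 5*exp(3)/27

Integrate by parts twice (u = w^2, dv = exp(3*w) dw).
An antiderivative is F(w) = (9*w**2 - 6*w + 2)*exp(3*w)/27.
Then F(1) - F(0) = (5*exp(3)/27) - (2/27) = -2/27 + 5*exp(3)/27.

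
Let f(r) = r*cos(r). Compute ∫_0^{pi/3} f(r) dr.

Integrate by parts once (u = r, dv = cos(r) dr).
An antiderivative is F(r) = r*sin(r) + cos(r).
Then F(pi/3) - F(0) = (1/2 + sqrt(3)*pi/6) - (1) = -1/2 + sqrt(3)*pi/6.

-1/2 + sqrt(3)*pi/6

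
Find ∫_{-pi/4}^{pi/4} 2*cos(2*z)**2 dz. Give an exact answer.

Use the identity cos^2(2*z) = (1 + cos(4*z))/2.
An antiderivative is F(z) = z + sin(4*z)/4.
Then F(pi/4) - F(-pi/4) = (pi/4) - (-pi/4) = pi/2.

pi/2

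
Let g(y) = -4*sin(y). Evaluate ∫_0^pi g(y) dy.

An antiderivative is F(y) = 4*cos(y).
Then F(pi) - F(0) = (-4) - (4) = -8.

-8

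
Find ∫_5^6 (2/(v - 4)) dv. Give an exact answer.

An antiderivative is F(v) = 2*log(v - 4).
Then F(6) - F(5) = (log(4)) - (0) = log(4).

log(4)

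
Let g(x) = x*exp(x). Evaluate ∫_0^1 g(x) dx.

1

Integrate by parts once (u = x, dv = exp(x) dx).
An antiderivative is F(x) = (x - 1)*exp(x).
Then F(1) - F(0) = (0) - (-1) = 1.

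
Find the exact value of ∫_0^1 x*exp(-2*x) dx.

(-3 + exp(2))*exp(-2)/4

Integrate by parts once (u = x, dv = exp(-2*x) dx).
An antiderivative is F(x) = (-2*x - 1)*exp(-2*x)/4.
Then F(1) - F(0) = (-3*exp(-2)/4) - (-1/4) = (-3 + exp(2))*exp(-2)/4.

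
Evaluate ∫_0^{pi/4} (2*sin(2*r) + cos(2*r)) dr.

An antiderivative is F(r) = sin(2*r)/2 - cos(2*r).
Then F(pi/4) - F(0) = (1/2) - (-1) = 3/2.

3/2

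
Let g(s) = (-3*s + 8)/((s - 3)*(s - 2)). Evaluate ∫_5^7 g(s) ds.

Factor the denominator: s**2 - 5*s + 6 = (s - 2)(s - 3).
Partial fractions: (-3*s + 8)/((s - 3)*(s - 2)) = -2/(s - 2) - 1/(s - 3).
An antiderivative is F(s) = -log(s - 3) - 2*log(s - 2).
Then F(7) - F(5) = (-log(100)) - (-log(18)) = log(9/50).

log(9/50)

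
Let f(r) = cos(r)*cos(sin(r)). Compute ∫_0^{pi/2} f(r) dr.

Let u = sin(r), so du = cos(r) dr. When r = 0, u = 0; when r = pi/2, u = 1.
The integral becomes ∫ cos(u) du from 0 to 1, with antiderivative sin(u).
Back in r: F(r) = sin(sin(r)).
Then F(pi/2) - F(0) = (sin(1)) - (0) = sin(1).

sin(1)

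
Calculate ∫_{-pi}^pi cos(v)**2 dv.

pi

Use the identity cos^2(v) = (1 + cos(2*v))/2.
An antiderivative is F(v) = v/2 + sin(2*v)/4.
Then F(pi) - F(-pi) = (pi/2) - (-pi/2) = pi.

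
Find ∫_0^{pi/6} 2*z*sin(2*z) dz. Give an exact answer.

-pi/12 + sqrt(3)/4

Integrate by parts once (u = z, dv = 2*sin(2*z) dz).
An antiderivative is F(z) = -z*cos(2*z) + sin(2*z)/2.
Then F(pi/6) - F(0) = (-pi/12 + sqrt(3)/4) - (0) = -pi/12 + sqrt(3)/4.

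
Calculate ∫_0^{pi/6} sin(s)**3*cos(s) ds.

Let u = sin(s), so du = cos(s) ds. When s = 0, u = 0; when s = pi/6, u = 1/2.
The integral becomes ∫ u**3 du from 0 to 1/2, with antiderivative u**4/4.
Back in s: F(s) = sin(s)**4/4.
Then F(pi/6) - F(0) = (1/64) - (0) = 1/64.

1/64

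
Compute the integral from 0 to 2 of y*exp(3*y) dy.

Integrate by parts once (u = y, dv = exp(3*y) dy).
An antiderivative is F(y) = (3*y - 1)*exp(3*y)/9.
Then F(2) - F(0) = (5*exp(6)/9) - (-1/9) = 1/9 + 5*exp(6)/9.

1/9 + 5*exp(6)/9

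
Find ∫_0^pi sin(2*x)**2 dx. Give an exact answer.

Use the identity sin^2(2*x) = (1 - cos(4*x))/2.
An antiderivative is F(x) = x/2 - sin(4*x)/8.
Then F(pi) - F(0) = (pi/2) - (0) = pi/2.

pi/2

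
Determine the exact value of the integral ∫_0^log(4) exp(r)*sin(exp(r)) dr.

Let u = exp(r), so du = exp(r) dr. When r = 0, u = 1; when r = log(4), u = 4.
The integral becomes ∫ sin(u) du from 1 to 4, with antiderivative -cos(u).
Back in r: F(r) = -cos(exp(r)).
Then F(log(4)) - F(0) = (-cos(4)) - (-cos(1)) = cos(1) - cos(4).

cos(1) - cos(4)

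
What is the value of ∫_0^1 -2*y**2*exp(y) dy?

4 - 2*E

Integrate by parts twice (u = y^2, dv = -2*exp(y) dy).
An antiderivative is F(y) = (-2*y**2 + 4*y - 4)*exp(y).
Then F(1) - F(0) = (-2*E) - (-4) = 4 - 2*E.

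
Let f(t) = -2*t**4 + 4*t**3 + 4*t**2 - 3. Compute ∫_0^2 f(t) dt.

118/15

By the power rule, an antiderivative is F(t) = -2*t**5/5 + t**4 + 4*t**3/3 - 3*t.
Then F(2) - F(0) = (118/15) - (0) = 118/15.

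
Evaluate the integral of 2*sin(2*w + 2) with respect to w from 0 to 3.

Let u = 2*w + 2, so du = 2 dw. When w = 0, u = 2; when w = 3, u = 8.
The integral becomes ∫ sin(u) du from 2 to 8, with antiderivative -cos(u).
Back in w: F(w) = -cos(2*w + 2).
Then F(3) - F(0) = (-cos(8)) - (-cos(2)) = cos(2) - cos(8).

cos(2) - cos(8)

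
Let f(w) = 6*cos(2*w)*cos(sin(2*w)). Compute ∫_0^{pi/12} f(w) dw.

Let u = sin(2*w), so du = 2*cos(2*w) dw. When w = 0, u = 0; when w = pi/12, u = 1/2.
The integral becomes 3·∫ cos(u) du from 0 to 1/2, with antiderivative 3*sin(u).
Back in w: F(w) = 3*sin(sin(2*w)).
Then F(pi/12) - F(0) = (3*sin(1/2)) - (0) = 3*sin(1/2).

3*sin(1/2)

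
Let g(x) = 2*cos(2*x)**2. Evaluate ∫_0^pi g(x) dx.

pi

Use the identity cos^2(2*x) = (1 + cos(4*x))/2.
An antiderivative is F(x) = x + sin(4*x)/4.
Then F(pi) - F(0) = (pi) - (0) = pi.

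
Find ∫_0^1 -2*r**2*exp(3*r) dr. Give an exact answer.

Integrate by parts twice (u = r^2, dv = -2*exp(3*r) dr).
An antiderivative is F(r) = (-18*r**2 + 12*r - 4)*exp(3*r)/27.
Then F(1) - F(0) = (-10*exp(3)/27) - (-4/27) = 4/27 - 10*exp(3)/27.

4/27 - 10*exp(3)/27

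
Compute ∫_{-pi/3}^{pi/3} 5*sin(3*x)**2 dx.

5*pi/3

Use the identity sin^2(3*x) = (1 - cos(6*x))/2.
An antiderivative is F(x) = 5*x/2 - 5*sin(6*x)/12.
Then F(pi/3) - F(-pi/3) = (5*pi/6) - (-5*pi/6) = 5*pi/3.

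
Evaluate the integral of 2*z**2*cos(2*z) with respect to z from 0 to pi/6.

-sqrt(3)/4 + sqrt(3)*pi**2/72 + pi/12

Integrate by parts twice (u = z^2, dv = 2*cos(2*z) dz).
An antiderivative is F(z) = z**2*sin(2*z) + z*cos(2*z) - sin(2*z)/2.
Then F(pi/6) - F(0) = (-sqrt(3)/4 + sqrt(3)*pi**2/72 + pi/12) - (0) = -sqrt(3)/4 + sqrt(3)*pi**2/72 + pi/12.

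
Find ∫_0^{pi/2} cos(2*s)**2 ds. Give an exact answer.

pi/4

Use the identity cos^2(2*s) = (1 + cos(4*s))/2.
An antiderivative is F(s) = s/2 + sin(4*s)/8.
Then F(pi/2) - F(0) = (pi/4) - (0) = pi/4.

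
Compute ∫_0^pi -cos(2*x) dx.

An antiderivative is F(x) = -sin(2*x)/2.
Then F(pi) - F(0) = (0) - (0) = 0.

0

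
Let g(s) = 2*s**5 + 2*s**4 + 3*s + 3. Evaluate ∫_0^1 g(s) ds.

157/30

By the power rule, an antiderivative is F(s) = s**6/3 + 2*s**5/5 + 3*s**2/2 + 3*s.
Then F(1) - F(0) = (157/30) - (0) = 157/30.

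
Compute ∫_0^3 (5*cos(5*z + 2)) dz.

Let u = 5*z + 2, so du = 5 dz. When z = 0, u = 2; when z = 3, u = 17.
The integral becomes ∫ cos(u) du from 2 to 17, with antiderivative sin(u).
Back in z: F(z) = sin(5*z + 2).
Then F(3) - F(0) = (sin(17)) - (sin(2)) = sin(17) - sin(2).

sin(17) - sin(2)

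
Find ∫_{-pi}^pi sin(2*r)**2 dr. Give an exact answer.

Use the identity sin^2(2*r) = (1 - cos(4*r))/2.
An antiderivative is F(r) = r/2 - sin(4*r)/8.
Then F(pi) - F(-pi) = (pi/2) - (-pi/2) = pi.

pi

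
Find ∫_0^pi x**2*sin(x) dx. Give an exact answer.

Integrate by parts twice (u = x^2, dv = sin(x) dx).
An antiderivative is F(x) = -x**2*cos(x) + 2*x*sin(x) + 2*cos(x).
Then F(pi) - F(0) = (-2 + pi**2) - (2) = -4 + pi**2.

-4 + pi**2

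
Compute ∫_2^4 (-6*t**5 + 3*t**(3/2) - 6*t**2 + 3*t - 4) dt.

By the power rule, an antiderivative is F(t) = -t**6 + 6*t**(5/2)/5 - 2*t**3 + 3*t**2/2 - 4*t.
Then F(4) - F(2) = (-20888/5) - (-82 + 24*sqrt(2)/5) = -20478/5 - 24*sqrt(2)/5.

-20478/5 - 24*sqrt(2)/5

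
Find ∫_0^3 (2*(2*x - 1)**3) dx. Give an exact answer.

156

Let u = 2*x - 1, so du = 2 dx. When x = 0, u = -1; when x = 3, u = 5.
The integral becomes ∫ u**3 du from -1 to 5, with antiderivative u**4/4.
Back in x: F(x) = (2*x - 1)**4/4.
Then F(3) - F(0) = (625/4) - (1/4) = 156.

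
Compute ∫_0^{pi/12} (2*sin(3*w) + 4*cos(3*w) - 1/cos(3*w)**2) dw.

An antiderivative is F(w) = 4*sin(3*w)/3 - 2*cos(3*w)/3 - tan(3*w)/3.
Then F(pi/12) - F(0) = (-1/3 + sqrt(2)/3) - (-2/3) = 1/3 + sqrt(2)/3.

1/3 + sqrt(2)/3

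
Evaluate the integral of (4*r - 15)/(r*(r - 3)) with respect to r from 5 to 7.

-5*log(5) - log(2) + 5*log(7)

Factor the denominator: r**2 - 3*r = r(r - 3).
Partial fractions: (4*r - 15)/(r*(r - 3)) = 5/r - 1/(r - 3).
An antiderivative is F(r) = 5*log(r) - log(r - 3).
Then F(7) - F(5) = (-2*log(2) + 5*log(7)) - (-log(2) + 5*log(5)) = -5*log(5) - log(2) + 5*log(7).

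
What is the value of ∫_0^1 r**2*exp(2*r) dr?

Integrate by parts twice (u = r^2, dv = exp(2*r) dr).
An antiderivative is F(r) = (2*r**2 - 2*r + 1)*exp(2*r)/4.
Then F(1) - F(0) = (exp(2)/4) - (1/4) = -1/4 + exp(2)/4.

-1/4 + exp(2)/4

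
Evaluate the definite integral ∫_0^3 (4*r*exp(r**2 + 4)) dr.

-2*(1 - exp(9))*exp(4)

Let u = r**2 + 4, so du = 2*r dr. When r = 0, u = 4; when r = 3, u = 13.
The integral becomes 2·∫ exp(u) du from 4 to 13, with antiderivative 2*exp(u).
Back in r: F(r) = 2*exp(r**2 + 4).
Then F(3) - F(0) = (2*exp(13)) - (2*exp(4)) = -2*(1 - exp(9))*exp(4).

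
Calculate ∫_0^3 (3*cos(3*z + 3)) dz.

sin(12) - sin(3)

Let u = 3*z + 3, so du = 3 dz. When z = 0, u = 3; when z = 3, u = 12.
The integral becomes ∫ cos(u) du from 3 to 12, with antiderivative sin(u).
Back in z: F(z) = sin(3*z + 3).
Then F(3) - F(0) = (sin(12)) - (sin(3)) = sin(12) - sin(3).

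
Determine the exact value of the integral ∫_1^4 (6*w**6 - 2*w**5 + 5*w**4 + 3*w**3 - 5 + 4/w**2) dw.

388635/28

By the power rule, an antiderivative is F(w) = 6*w**7/7 - w**6/3 + w**5 + 3*w**4/4 - 5*w - 4/w.
Then F(4) - F(1) = (291335/21) - (-565/84) = 388635/28.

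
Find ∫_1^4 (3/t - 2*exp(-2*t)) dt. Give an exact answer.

-exp(-2) + exp(-8) + 6*log(2)

An antiderivative is F(t) = 3*log(t) + exp(-2*t).
Then F(4) - F(1) = (exp(-8) + 6*log(2)) - (exp(-2)) = -exp(-2) + exp(-8) + 6*log(2).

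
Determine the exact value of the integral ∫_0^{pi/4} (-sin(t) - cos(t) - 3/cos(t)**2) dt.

An antiderivative is F(t) = -sin(t) + cos(t) - 3*tan(t).
Then F(pi/4) - F(0) = (-3) - (1) = -4.

-4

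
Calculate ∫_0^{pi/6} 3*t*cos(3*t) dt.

Integrate by parts once (u = t, dv = 3*cos(3*t) dt).
An antiderivative is F(t) = t*sin(3*t) + cos(3*t)/3.
Then F(pi/6) - F(0) = (pi/6) - (1/3) = -1/3 + pi/6.

-1/3 + pi/6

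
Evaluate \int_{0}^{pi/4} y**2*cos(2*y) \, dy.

Integrate by parts twice (u = y^2, dv = cos(2*y) dy).
An antiderivative is F(y) = y**2*sin(2*y)/2 + y*cos(2*y)/2 - sin(2*y)/4.
Then F(pi/4) - F(0) = (-1/4 + pi**2/32) - (0) = -1/4 + pi**2/32.

-1/4 + pi**2/32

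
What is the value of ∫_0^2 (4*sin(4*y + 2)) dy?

Let u = 4*y + 2, so du = 4 dy. When y = 0, u = 2; when y = 2, u = 10.
The integral becomes ∫ sin(u) du from 2 to 10, with antiderivative -cos(u).
Back in y: F(y) = -cos(4*y + 2).
Then F(2) - F(0) = (-cos(10)) - (-cos(2)) = cos(2) - cos(10).

cos(2) - cos(10)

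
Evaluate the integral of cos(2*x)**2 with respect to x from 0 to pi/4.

Use the identity cos^2(2*x) = (1 + cos(4*x))/2.
An antiderivative is F(x) = x/2 + sin(4*x)/8.
Then F(pi/4) - F(0) = (pi/8) - (0) = pi/8.

pi/8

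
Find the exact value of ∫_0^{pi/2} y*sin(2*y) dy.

pi/4

Integrate by parts once (u = y, dv = sin(2*y) dy).
An antiderivative is F(y) = -y*cos(2*y)/2 + sin(2*y)/4.
Then F(pi/2) - F(0) = (pi/4) - (0) = pi/4.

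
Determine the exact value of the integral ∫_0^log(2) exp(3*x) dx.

Let u = exp(x), so du = exp(x) dx. When x = 0, u = 1; when x = log(2), u = 2.
The integral becomes ∫ u**2 du from 1 to 2, with antiderivative u**3/3.
Back in x: F(x) = exp(3*x)/3.
Then F(log(2)) - F(0) = (8/3) - (1/3) = 7/3.

7/3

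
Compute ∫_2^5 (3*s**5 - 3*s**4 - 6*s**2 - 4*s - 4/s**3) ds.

By the power rule, an antiderivative is F(s) = s**6/2 - 3*s**5/5 - 2*s**3 - 2*s**2 + 2/s**2.
Then F(5) - F(2) = (281879/50) - (-107/10) = 141207/25.

141207/25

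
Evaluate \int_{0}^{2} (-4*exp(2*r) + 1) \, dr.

An antiderivative is F(r) = -2*exp(2*r) + r.
Then F(2) - F(0) = (2 - 2*exp(4)) - (-2) = 4 - 2*exp(4).

4 - 2*exp(4)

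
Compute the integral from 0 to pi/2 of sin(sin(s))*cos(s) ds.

Let u = sin(s), so du = cos(s) ds. When s = 0, u = 0; when s = pi/2, u = 1.
The integral becomes ∫ sin(u) du from 0 to 1, with antiderivative -cos(u).
Back in s: F(s) = -cos(sin(s)).
Then F(pi/2) - F(0) = (-cos(1)) - (-1) = 1 - cos(1).

1 - cos(1)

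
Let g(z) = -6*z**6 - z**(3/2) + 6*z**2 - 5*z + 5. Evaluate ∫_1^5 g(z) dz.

By the power rule, an antiderivative is F(z) = -6*z**7/7 - 2*z**(5/2)/5 + 2*z**3 - 5*z**2/2 + 5*z.
Then F(5) - F(1) = (-934525/14 - 10*sqrt(5)) - (227/70) = -2336426/35 - 10*sqrt(5).

-2336426/35 - 10*sqrt(5)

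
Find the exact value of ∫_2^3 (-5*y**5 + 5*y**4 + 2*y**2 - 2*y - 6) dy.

By the power rule, an antiderivative is F(y) = -5*y**6/6 + y**5 + 2*y**3/3 - y**2 - 6*y.
Then F(3) - F(2) = (-747/2) - (-32) = -683/2.

-683/2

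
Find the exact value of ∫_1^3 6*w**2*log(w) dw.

-52/3 + 54*log(3)

Integrate by parts once (u = ln w, dv = 6*w**2 dw).
An antiderivative is F(w) = 2*w**3*(3*log(w) - 1)/3.
Then F(3) - F(1) = (-18 + 54*log(3)) - (-2/3) = -52/3 + 54*log(3).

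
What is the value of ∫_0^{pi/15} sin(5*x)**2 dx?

-sqrt(3)/40 + pi/30

Use the identity sin^2(5*x) = (1 - cos(10*x))/2.
An antiderivative is F(x) = x/2 - sin(10*x)/20.
Then F(pi/15) - F(0) = (-sqrt(3)/40 + pi/30) - (0) = -sqrt(3)/40 + pi/30.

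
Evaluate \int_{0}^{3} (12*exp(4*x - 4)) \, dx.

-(3 - 3*exp(12))*exp(-4)

Let u = 4*x - 4, so du = 4 dx. When x = 0, u = -4; when x = 3, u = 8.
The integral becomes 3·∫ exp(u) du from -4 to 8, with antiderivative 3*exp(u).
Back in x: F(x) = 3*exp(4*x - 4).
Then F(3) - F(0) = (3*exp(8)) - (3*exp(-4)) = -(3 - 3*exp(12))*exp(-4).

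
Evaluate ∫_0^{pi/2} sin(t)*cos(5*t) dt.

1/6

Use the identity sin(t)cos(5*t) = [sin(6*t) + sin(-4*t)]/2.
An antiderivative is F(t) = cos(4*t)/8 - cos(6*t)/12.
Then F(pi/2) - F(0) = (5/24) - (1/24) = 1/6.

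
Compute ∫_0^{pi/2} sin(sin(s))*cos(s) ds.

1 - cos(1)

Let u = sin(s), so du = cos(s) ds. When s = 0, u = 0; when s = pi/2, u = 1.
The integral becomes ∫ sin(u) du from 0 to 1, with antiderivative -cos(u).
Back in s: F(s) = -cos(sin(s)).
Then F(pi/2) - F(0) = (-cos(1)) - (-1) = 1 - cos(1).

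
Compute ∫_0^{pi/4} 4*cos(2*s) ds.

2

An antiderivative is F(s) = 2*sin(2*s).
Then F(pi/4) - F(0) = (2) - (0) = 2.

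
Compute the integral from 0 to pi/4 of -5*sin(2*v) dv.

-5/2

An antiderivative is F(v) = 5*cos(2*v)/2.
Then F(pi/4) - F(0) = (0) - (5/2) = -5/2.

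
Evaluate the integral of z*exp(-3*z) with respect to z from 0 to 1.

(-4 + exp(3))*exp(-3)/9

Integrate by parts once (u = z, dv = exp(-3*z) dz).
An antiderivative is F(z) = (-3*z - 1)*exp(-3*z)/9.
Then F(1) - F(0) = (-4*exp(-3)/9) - (-1/9) = (-4 + exp(3))*exp(-3)/9.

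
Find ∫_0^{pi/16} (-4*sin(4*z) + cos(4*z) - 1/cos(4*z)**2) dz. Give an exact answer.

An antiderivative is F(z) = sin(4*z)/4 + cos(4*z) - tan(4*z)/4.
Then F(pi/16) - F(0) = (-1/4 + 5*sqrt(2)/8) - (1) = -5/4 + 5*sqrt(2)/8.

-5/4 + 5*sqrt(2)/8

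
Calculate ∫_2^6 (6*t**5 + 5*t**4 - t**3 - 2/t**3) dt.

By the power rule, an antiderivative is F(t) = t**6 + t**5 - t**4/4 + t**(-2).
Then F(6) - F(2) = (1947889/36) - (369/4) = 486142/9.

486142/9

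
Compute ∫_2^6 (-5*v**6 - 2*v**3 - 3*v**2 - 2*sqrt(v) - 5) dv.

-1405116/7 - 8*sqrt(6) + 8*sqrt(2)/3

By the power rule, an antiderivative is F(v) = -5*v**7/7 - v**4/2 - 4*v**(3/2)/3 - v**3 - 5*v.
Then F(6) - F(2) = (-1405938/7 - 8*sqrt(6)) - (-822/7 - 8*sqrt(2)/3) = -1405116/7 - 8*sqrt(6) + 8*sqrt(2)/3.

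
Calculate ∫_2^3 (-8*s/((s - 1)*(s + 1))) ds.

Factor the denominator: s**2 - 1 = (s + 1)(s - 1).
Partial fractions: -8*s/((s - 1)*(s + 1)) = -4/(s + 1) - 4/(s - 1).
An antiderivative is F(s) = -4*log(s - 1) - 4*log(s + 1).
Then F(3) - F(2) = (-12*log(2)) - (-log(81)) = -12*log(2) + 4*log(3).

-12*log(2) + 4*log(3)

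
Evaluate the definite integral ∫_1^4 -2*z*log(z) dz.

15/2 - 32*log(2)

Integrate by parts once (u = ln z, dv = -2*z dz).
An antiderivative is F(z) = -z**2*(2*log(z) - 1)/2.
Then F(4) - F(1) = (8 - 32*log(2)) - (1/2) = 15/2 - 32*log(2).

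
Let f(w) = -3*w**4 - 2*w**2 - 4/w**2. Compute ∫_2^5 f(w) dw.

-1935

By the power rule, an antiderivative is F(w) = -3*w**5/5 - 2*w**3/3 + 4/w.
Then F(5) - F(2) = (-29363/15) - (-338/15) = -1935.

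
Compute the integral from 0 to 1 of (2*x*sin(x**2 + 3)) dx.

cos(3) - cos(4)

Let u = x**2 + 3, so du = 2*x dx. When x = 0, u = 3; when x = 1, u = 4.
The integral becomes ∫ sin(u) du from 3 to 4, with antiderivative -cos(u).
Back in x: F(x) = -cos(x**2 + 3).
Then F(1) - F(0) = (-cos(4)) - (-cos(3)) = cos(3) - cos(4).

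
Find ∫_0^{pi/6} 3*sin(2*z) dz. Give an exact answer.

3/4

An antiderivative is F(z) = -3*cos(2*z)/2.
Then F(pi/6) - F(0) = (-3/4) - (-3/2) = 3/4.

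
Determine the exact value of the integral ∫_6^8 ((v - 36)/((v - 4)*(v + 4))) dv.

Factor the denominator: v**2 - 16 = (v + 4)(v - 4).
Partial fractions: (v - 36)/((v - 4)*(v + 4)) = 5/(v + 4) - 4/(v - 4).
An antiderivative is F(v) = -4*log(v - 4) + 5*log(v + 4).
Then F(8) - F(6) = (2*log(2) + 5*log(3)) - (log(2) + 5*log(5)) = -5*log(5) + log(2) + 5*log(3).

-5*log(5) + log(2) + 5*log(3)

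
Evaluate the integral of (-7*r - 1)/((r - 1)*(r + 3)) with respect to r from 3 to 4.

Factor the denominator: r**2 + 2*r - 3 = (r + 3)(r - 1).
Partial fractions: (-7*r - 1)/((r - 1)*(r + 3)) = -5/(r + 3) - 2/(r - 1).
An antiderivative is F(r) = -2*log(r - 1) - 5*log(r + 3).
Then F(4) - F(3) = (-5*log(7) - 2*log(3)) - (-5*log(3) - 7*log(2)) = -5*log(7) + 3*log(3) + 7*log(2).

-5*log(7) + 3*log(3) + 7*log(2)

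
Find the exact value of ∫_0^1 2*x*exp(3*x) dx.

2/9 + 4*exp(3)/9

Integrate by parts once (u = x, dv = 2*exp(3*x) dx).
An antiderivative is F(x) = (6*x - 2)*exp(3*x)/9.
Then F(1) - F(0) = (4*exp(3)/9) - (-2/9) = 2/9 + 4*exp(3)/9.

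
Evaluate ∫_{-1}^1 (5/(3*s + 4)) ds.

5*log(7)/3

An antiderivative is F(s) = 5*log(3*s + 4)/3.
Then F(1) - F(-1) = (5*log(7)/3) - (0) = 5*log(7)/3.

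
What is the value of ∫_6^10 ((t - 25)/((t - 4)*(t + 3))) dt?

-11*log(3) + 4*log(13)

Factor the denominator: t**2 - t - 12 = (t + 3)(t - 4).
Partial fractions: (t - 25)/((t - 4)*(t + 3)) = 4/(t + 3) - 3/(t - 4).
An antiderivative is F(t) = -3*log(t - 4) + 4*log(t + 3).
Then F(10) - F(6) = (-3*log(3) - 3*log(2) + 4*log(13)) - (-3*log(2) + 8*log(3)) = -11*log(3) + 4*log(13).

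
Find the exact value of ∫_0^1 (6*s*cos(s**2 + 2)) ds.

Let u = s**2 + 2, so du = 2*s ds. When s = 0, u = 2; when s = 1, u = 3.
The integral becomes 3·∫ cos(u) du from 2 to 3, with antiderivative 3*sin(u).
Back in s: F(s) = 3*sin(s**2 + 2).
Then F(1) - F(0) = (3*sin(3)) - (3*sin(2)) = -3*sin(2) + 3*sin(3).

-3*sin(2) + 3*sin(3)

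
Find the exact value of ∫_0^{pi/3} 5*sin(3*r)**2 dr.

5*pi/6

Use the identity sin^2(3*r) = (1 - cos(6*r))/2.
An antiderivative is F(r) = 5*r/2 - 5*sin(6*r)/12.
Then F(pi/3) - F(0) = (5*pi/6) - (0) = 5*pi/6.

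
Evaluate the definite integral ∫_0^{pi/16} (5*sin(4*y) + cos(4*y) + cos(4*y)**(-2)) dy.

3/2 - sqrt(2)/2

An antiderivative is F(y) = sin(4*y)/4 - 5*cos(4*y)/4 + tan(4*y)/4.
Then F(pi/16) - F(0) = (1/4 - sqrt(2)/2) - (-5/4) = 3/2 - sqrt(2)/2.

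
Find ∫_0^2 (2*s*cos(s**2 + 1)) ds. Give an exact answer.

sin(5) - sin(1)

Let u = s**2 + 1, so du = 2*s ds. When s = 0, u = 1; when s = 2, u = 5.
The integral becomes ∫ cos(u) du from 1 to 5, with antiderivative sin(u).
Back in s: F(s) = sin(s**2 + 1).
Then F(2) - F(0) = (sin(5)) - (sin(1)) = sin(5) - sin(1).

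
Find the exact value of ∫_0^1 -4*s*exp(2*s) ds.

-exp(2) - 1

Integrate by parts once (u = s, dv = -4*exp(2*s) ds).
An antiderivative is F(s) = (-2*s + 1)*exp(2*s).
Then F(1) - F(0) = (-exp(2)) - (1) = -exp(2) - 1.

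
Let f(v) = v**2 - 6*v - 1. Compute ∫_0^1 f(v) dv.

-11/3

By the power rule, an antiderivative is F(v) = v**3/3 - 3*v**2 - v.
Then F(1) - F(0) = (-11/3) - (0) = -11/3.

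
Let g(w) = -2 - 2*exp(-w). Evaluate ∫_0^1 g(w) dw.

An antiderivative is F(w) = -2*w + 2*exp(-w).
Then F(1) - F(0) = (-2 + 2*exp(-1)) - (2) = -4 + 2*exp(-1).

-4 + 2*exp(-1)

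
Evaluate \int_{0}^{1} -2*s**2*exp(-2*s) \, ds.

(5 - exp(2))*exp(-2)/2

Integrate by parts twice (u = s^2, dv = -2*exp(-2*s) ds).
An antiderivative is F(s) = (2*s**2 + 2*s + 1)*exp(-2*s)/2.
Then F(1) - F(0) = (5*exp(-2)/2) - (1/2) = (5 - exp(2))*exp(-2)/2.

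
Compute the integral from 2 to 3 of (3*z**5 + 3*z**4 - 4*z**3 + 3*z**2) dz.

4131/10

By the power rule, an antiderivative is F(z) = z**6/2 + 3*z**5/5 - z**4 + z**3.
Then F(3) - F(2) = (4563/10) - (216/5) = 4131/10.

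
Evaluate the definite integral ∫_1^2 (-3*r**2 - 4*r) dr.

By the power rule, an antiderivative is F(r) = -r**3 - 2*r**2.
Then F(2) - F(1) = (-16) - (-3) = -13.

-13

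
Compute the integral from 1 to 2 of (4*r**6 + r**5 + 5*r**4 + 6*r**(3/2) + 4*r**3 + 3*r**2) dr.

48*sqrt(2)/5 + 9357/70

By the power rule, an antiderivative is F(r) = 4*r**7/7 + r**6/6 + 12*r**(5/2)/5 + r**5 + r**4 + r**3.
Then F(2) - F(1) = (48*sqrt(2)/5 + 2936/21) - (1289/210) = 48*sqrt(2)/5 + 9357/70.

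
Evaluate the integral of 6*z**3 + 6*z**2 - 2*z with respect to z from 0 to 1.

By the power rule, an antiderivative is F(z) = 3*z**4/2 + 2*z**3 - z**2.
Then F(1) - F(0) = (5/2) - (0) = 5/2.

5/2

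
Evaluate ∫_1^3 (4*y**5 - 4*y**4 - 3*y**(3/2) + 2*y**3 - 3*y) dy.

By the power rule, an antiderivative is F(y) = 2*y**6/3 - 6*y**(5/2)/5 - 4*y**5/5 + y**4/2 - 3*y**2/2.
Then F(3) - F(1) = (1593/5 - 54*sqrt(3)/5) - (-7/3) = 4814/15 - 54*sqrt(3)/5.

4814/15 - 54*sqrt(3)/5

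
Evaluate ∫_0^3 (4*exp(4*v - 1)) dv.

-(1 - exp(12))*exp(-1)

Let u = 4*v - 1, so du = 4 dv. When v = 0, u = -1; when v = 3, u = 11.
The integral becomes ∫ exp(u) du from -1 to 11, with antiderivative exp(u).
Back in v: F(v) = exp(4*v - 1).
Then F(3) - F(0) = (exp(11)) - (exp(-1)) = -(1 - exp(12))*exp(-1).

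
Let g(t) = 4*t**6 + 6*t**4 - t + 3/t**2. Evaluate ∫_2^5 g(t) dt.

337902/7

By the power rule, an antiderivative is F(t) = 4*t**7/7 + 6*t**5/5 - t**2/2 - 3/t.
Then F(5) - F(2) = (3386583/70) - (7563/70) = 337902/7.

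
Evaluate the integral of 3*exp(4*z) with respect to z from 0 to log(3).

60

Let u = exp(z), so du = exp(z) dz. When z = 0, u = 1; when z = log(3), u = 3.
The integral becomes 3·∫ u**3 du from 1 to 3, with antiderivative 3*u**4/4.
Back in z: F(z) = 3*exp(4*z)/4.
Then F(log(3)) - F(0) = (243/4) - (3/4) = 60.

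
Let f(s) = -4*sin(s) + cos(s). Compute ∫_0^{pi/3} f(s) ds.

An antiderivative is F(s) = sin(s) + 4*cos(s).
Then F(pi/3) - F(0) = (sqrt(3)/2 + 2) - (4) = -2 + sqrt(3)/2.

-2 + sqrt(3)/2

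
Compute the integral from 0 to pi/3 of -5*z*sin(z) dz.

-5*sqrt(3)/2 + 5*pi/6

Integrate by parts once (u = z, dv = -5*sin(z) dz).
An antiderivative is F(z) = 5*z*cos(z) - 5*sin(z).
Then F(pi/3) - F(0) = (-5*sqrt(3)/2 + 5*pi/6) - (0) = -5*sqrt(3)/2 + 5*pi/6.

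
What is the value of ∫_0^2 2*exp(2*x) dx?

Let u = 2*x, so du = 2 dx. When x = 0, u = 0; when x = 2, u = 4.
The integral becomes ∫ exp(u) du from 0 to 4, with antiderivative exp(u).
Back in x: F(x) = exp(2*x).
Then F(2) - F(0) = (exp(4)) - (1) = -1 + exp(4).

-1 + exp(4)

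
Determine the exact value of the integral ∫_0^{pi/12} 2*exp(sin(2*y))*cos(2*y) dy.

Let u = sin(2*y), so du = 2*cos(2*y) dy. When y = 0, u = 0; when y = pi/12, u = 1/2.
The integral becomes ∫ exp(u) du from 0 to 1/2, with antiderivative exp(u).
Back in y: F(y) = exp(sin(2*y)).
Then F(pi/12) - F(0) = (exp(1/2)) - (1) = -1 + exp(1/2).

-1 + exp(1/2)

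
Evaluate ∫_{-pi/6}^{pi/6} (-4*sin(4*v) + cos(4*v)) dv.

An antiderivative is F(v) = sin(4*v)/4 + cos(4*v).
Then F(pi/6) - F(-pi/6) = (-1/2 + sqrt(3)/8) - (-1/2 - sqrt(3)/8) = sqrt(3)/4.

sqrt(3)/4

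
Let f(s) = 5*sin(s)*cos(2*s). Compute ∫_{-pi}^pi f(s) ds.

0

Use the identity sin(s)cos(2*s) = [sin(3*s) + sin(-s)]/2.
An antiderivative is F(s) = 5*cos(s)/2 - 5*cos(3*s)/6.
Then F(pi) - F(-pi) = (-5/3) - (-5/3) = 0.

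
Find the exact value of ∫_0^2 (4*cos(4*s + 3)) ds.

sin(11) - sin(3)

Let u = 4*s + 3, so du = 4 ds. When s = 0, u = 3; when s = 2, u = 11.
The integral becomes ∫ cos(u) du from 3 to 11, with antiderivative sin(u).
Back in s: F(s) = sin(4*s + 3).
Then F(2) - F(0) = (sin(11)) - (sin(3)) = sin(11) - sin(3).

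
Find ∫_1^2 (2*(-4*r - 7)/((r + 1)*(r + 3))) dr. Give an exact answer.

Factor the denominator: r**2 + 4*r + 3 = (r + 3)(r + 1).
Partial fractions: 2*(-4*r - 7)/((r + 1)*(r + 3)) = -5/(r + 3) - 3/(r + 1).
An antiderivative is F(r) = -3*log(r + 1) - 5*log(r + 3).
Then F(2) - F(1) = (-5*log(5) - 3*log(3)) - (-13*log(2)) = -5*log(5) - 3*log(3) + 13*log(2).

-5*log(5) - 3*log(3) + 13*log(2)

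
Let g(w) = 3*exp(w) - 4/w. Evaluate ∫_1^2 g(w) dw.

-3*exp(1) - log(16) + 3*exp(2)

An antiderivative is F(w) = 3*exp(w) - 4*log(w).
Then F(2) - F(1) = (-log(16) + 3*exp(2)) - (3*exp(1)) = -3*exp(1) - log(16) + 3*exp(2).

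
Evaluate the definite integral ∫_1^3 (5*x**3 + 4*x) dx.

By the power rule, an antiderivative is F(x) = 5*x**4/4 + 2*x**2.
Then F(3) - F(1) = (477/4) - (13/4) = 116.

116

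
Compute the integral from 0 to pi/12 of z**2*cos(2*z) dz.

Integrate by parts twice (u = z^2, dv = cos(2*z) dz).
An antiderivative is F(z) = z**2*sin(2*z)/2 + z*cos(2*z)/2 - sin(2*z)/4.
Then F(pi/12) - F(0) = (-1/8 + pi**2/576 + sqrt(3)*pi/48) - (0) = -1/8 + pi**2/576 + sqrt(3)*pi/48.

-1/8 + pi**2/576 + sqrt(3)*pi/48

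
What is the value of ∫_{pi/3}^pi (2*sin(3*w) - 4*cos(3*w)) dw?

0

An antiderivative is F(w) = -4*sin(3*w)/3 - 2*cos(3*w)/3.
Then F(pi) - F(pi/3) = (2/3) - (2/3) = 0.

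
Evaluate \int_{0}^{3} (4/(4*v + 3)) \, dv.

log(5)

Let u = 4*v + 3, so du = 4 dv. When v = 0, u = 3; when v = 3, u = 15.
The integral becomes ∫ 1/u du from 3 to 15, with antiderivative log(u).
Back in v: F(v) = log(4*v + 3).
Then F(3) - F(0) = (log(15)) - (log(3)) = log(5).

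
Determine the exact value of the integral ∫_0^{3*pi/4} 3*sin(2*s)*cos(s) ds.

sqrt(2)/2 + 2

Use the identity sin(2*s)cos(s) = [sin(3*s) + sin(s)]/2.
An antiderivative is F(s) = -3*cos(s)/2 - cos(3*s)/2.
Then F(3*pi/4) - F(0) = (sqrt(2)/2) - (-2) = sqrt(2)/2 + 2.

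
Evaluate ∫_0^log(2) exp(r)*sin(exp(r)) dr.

-cos(2) + cos(1)

Let u = exp(r), so du = exp(r) dr. When r = 0, u = 1; when r = log(2), u = 2.
The integral becomes ∫ sin(u) du from 1 to 2, with antiderivative -cos(u).
Back in r: F(r) = -cos(exp(r)).
Then F(log(2)) - F(0) = (-cos(2)) - (-cos(1)) = -cos(2) + cos(1).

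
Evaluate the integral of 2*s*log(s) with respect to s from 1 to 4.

Integrate by parts once (u = ln s, dv = 2*s ds).
An antiderivative is F(s) = s**2*(2*log(s) - 1)/2.
Then F(4) - F(1) = (-8 + 32*log(2)) - (-1/2) = -15/2 + 32*log(2).

-15/2 + 32*log(2)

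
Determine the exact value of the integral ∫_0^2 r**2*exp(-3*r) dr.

Integrate by parts twice (u = r^2, dv = exp(-3*r) dr).
An antiderivative is F(r) = (-9*r**2 - 6*r - 2)*exp(-3*r)/27.
Then F(2) - F(0) = (-50*exp(-6)/27) - (-2/27) = 2/27 - 50*exp(-6)/27.

2/27 - 50*exp(-6)/27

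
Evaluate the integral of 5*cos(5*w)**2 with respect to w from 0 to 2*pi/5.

Use the identity cos^2(5*w) = (1 + cos(10*w))/2.
An antiderivative is F(w) = 5*w/2 + sin(10*w)/4.
Then F(2*pi/5) - F(0) = (pi) - (0) = pi.

pi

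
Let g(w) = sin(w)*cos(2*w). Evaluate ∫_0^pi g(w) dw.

-2/3

Use the identity sin(w)cos(2*w) = [sin(3*w) + sin(-w)]/2.
An antiderivative is F(w) = cos(w)/2 - cos(3*w)/6.
Then F(pi) - F(0) = (-1/3) - (1/3) = -2/3.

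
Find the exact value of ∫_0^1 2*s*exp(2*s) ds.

1/2 + exp(2)/2

Integrate by parts once (u = s, dv = 2*exp(2*s) ds).
An antiderivative is F(s) = (2*s - 1)*exp(2*s)/2.
Then F(1) - F(0) = (exp(2)/2) - (-1/2) = 1/2 + exp(2)/2.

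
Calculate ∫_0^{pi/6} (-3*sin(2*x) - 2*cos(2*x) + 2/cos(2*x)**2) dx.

-3/4 + sqrt(3)/2

An antiderivative is F(x) = -sin(2*x) + 3*cos(2*x)/2 + tan(2*x).
Then F(pi/6) - F(0) = (3/4 + sqrt(3)/2) - (3/2) = -3/4 + sqrt(3)/2.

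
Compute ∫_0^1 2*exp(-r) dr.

An antiderivative is F(r) = -2*exp(-r).
Then F(1) - F(0) = (-2*exp(-1)) - (-2) = 2 - 2*exp(-1).

2 - 2*exp(-1)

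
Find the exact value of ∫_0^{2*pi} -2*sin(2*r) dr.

An antiderivative is F(r) = cos(2*r).
Then F(2*pi) - F(0) = (1) - (1) = 0.

0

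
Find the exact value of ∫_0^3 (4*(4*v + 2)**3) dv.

9600

Let u = 4*v + 2, so du = 4 dv. When v = 0, u = 2; when v = 3, u = 14.
The integral becomes ∫ u**3 du from 2 to 14, with antiderivative u**4/4.
Back in v: F(v) = (4*v + 2)**4/4.
Then F(3) - F(0) = (9604) - (4) = 9600.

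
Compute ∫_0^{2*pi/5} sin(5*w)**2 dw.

Use the identity sin^2(5*w) = (1 - cos(10*w))/2.
An antiderivative is F(w) = w/2 - sin(10*w)/20.
Then F(2*pi/5) - F(0) = (pi/5) - (0) = pi/5.

pi/5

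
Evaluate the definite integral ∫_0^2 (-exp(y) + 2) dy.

5 - exp(2)

An antiderivative is F(y) = 2*y - exp(y).
Then F(2) - F(0) = (4 - exp(2)) - (-1) = 5 - exp(2).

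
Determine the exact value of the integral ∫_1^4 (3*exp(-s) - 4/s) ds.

-8*log(2) - 3*exp(-4) + 3*exp(-1)

An antiderivative is F(s) = -4*log(s) - 3*exp(-s).
Then F(4) - F(1) = (-8*log(2) - 3*exp(-4)) - (-3*exp(-1)) = -8*log(2) - 3*exp(-4) + 3*exp(-1).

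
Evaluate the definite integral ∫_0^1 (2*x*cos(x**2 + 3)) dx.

sin(4) - sin(3)

Let u = x**2 + 3, so du = 2*x dx. When x = 0, u = 3; when x = 1, u = 4.
The integral becomes ∫ cos(u) du from 3 to 4, with antiderivative sin(u).
Back in x: F(x) = sin(x**2 + 3).
Then F(1) - F(0) = (sin(4)) - (sin(3)) = sin(4) - sin(3).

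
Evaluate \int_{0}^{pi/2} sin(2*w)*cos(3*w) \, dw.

Use the identity sin(2*w)cos(3*w) = [sin(5*w) + sin(-w)]/2.
An antiderivative is F(w) = cos(w)/2 - cos(5*w)/10.
Then F(pi/2) - F(0) = (0) - (2/5) = -2/5.

-2/5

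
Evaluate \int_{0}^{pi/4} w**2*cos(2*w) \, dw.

Integrate by parts twice (u = w^2, dv = cos(2*w) dw).
An antiderivative is F(w) = w**2*sin(2*w)/2 + w*cos(2*w)/2 - sin(2*w)/4.
Then F(pi/4) - F(0) = (-1/4 + pi**2/32) - (0) = -1/4 + pi**2/32.

-1/4 + pi**2/32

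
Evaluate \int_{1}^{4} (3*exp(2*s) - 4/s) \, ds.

-3*exp(2)/2 - 8*log(2) + 3*exp(8)/2

An antiderivative is F(s) = 3*exp(2*s)/2 - 4*log(s).
Then F(4) - F(1) = (-8*log(2) + 3*exp(8)/2) - (3*exp(2)/2) = -3*exp(2)/2 - 8*log(2) + 3*exp(8)/2.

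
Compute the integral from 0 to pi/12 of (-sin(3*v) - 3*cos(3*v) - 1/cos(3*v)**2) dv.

-2/3 - sqrt(2)/3

An antiderivative is F(v) = -sin(3*v) + cos(3*v)/3 - tan(3*v)/3.
Then F(pi/12) - F(0) = (-sqrt(2)/3 - 1/3) - (1/3) = -2/3 - sqrt(2)/3.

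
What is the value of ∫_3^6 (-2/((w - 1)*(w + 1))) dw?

Factor the denominator: w**2 - 1 = (w + 1)(w - 1).
Partial fractions: -2/((w - 1)*(w + 1)) = 1/(w + 1) - 1/(w - 1).
An antiderivative is F(w) = -log(w - 1) + log(w + 1).
Then F(6) - F(3) = (log(7/5)) - (log(2)) = log(7/10).

log(7/10)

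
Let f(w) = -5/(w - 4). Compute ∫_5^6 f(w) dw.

-log(32)

An antiderivative is F(w) = -5*log(w - 4).
Then F(6) - F(5) = (-log(32)) - (0) = -log(32).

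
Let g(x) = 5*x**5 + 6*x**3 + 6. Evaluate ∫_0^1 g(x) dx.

25/3

By the power rule, an antiderivative is F(x) = 5*x**6/6 + 3*x**4/2 + 6*x.
Then F(1) - F(0) = (25/3) - (0) = 25/3.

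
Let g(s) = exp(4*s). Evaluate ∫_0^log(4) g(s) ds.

Let u = exp(s), so du = exp(s) ds. When s = 0, u = 1; when s = log(4), u = 4.
The integral becomes ∫ u**3 du from 1 to 4, with antiderivative u**4/4.
Back in s: F(s) = exp(4*s)/4.
Then F(log(4)) - F(0) = (64) - (1/4) = 255/4.

255/4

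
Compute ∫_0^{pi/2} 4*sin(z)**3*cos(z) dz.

Let u = sin(z), so du = cos(z) dz. When z = 0, u = 0; when z = pi/2, u = 1.
The integral becomes 4·∫ u**3 du from 0 to 1, with antiderivative u**4.
Back in z: F(z) = sin(z)**4.
Then F(pi/2) - F(0) = (1) - (0) = 1.

1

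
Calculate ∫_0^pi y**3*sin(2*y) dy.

Integrate by parts 3 times (u = y^3, dv = sin(2*y) dy).
An antiderivative is F(y) = -y**3*cos(2*y)/2 + 3*y**2*sin(2*y)/4 + 3*y*cos(2*y)/4 - 3*sin(2*y)/8.
Then F(pi) - F(0) = (pi*(3 - 2*pi**2)/4) - (0) = pi*(3 - 2*pi**2)/4.

pi*(3 - 2*pi**2)/4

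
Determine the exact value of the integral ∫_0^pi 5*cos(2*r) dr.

An antiderivative is F(r) = 5*sin(2*r)/2.
Then F(pi) - F(0) = (0) - (0) = 0.

0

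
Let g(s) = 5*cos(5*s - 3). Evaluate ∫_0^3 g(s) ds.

sin(12) + sin(3)

Let u = 5*s - 3, so du = 5 ds. When s = 0, u = -3; when s = 3, u = 12.
The integral becomes ∫ cos(u) du from -3 to 12, with antiderivative sin(u).
Back in s: F(s) = sin(5*s - 3).
Then F(3) - F(0) = (sin(12)) - (-sin(3)) = sin(12) + sin(3).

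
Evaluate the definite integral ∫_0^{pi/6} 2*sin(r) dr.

2 - sqrt(3)

An antiderivative is F(r) = -2*cos(r).
Then F(pi/6) - F(0) = (-sqrt(3)) - (-2) = 2 - sqrt(3).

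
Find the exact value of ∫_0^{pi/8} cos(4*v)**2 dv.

pi/16

Use the identity cos^2(4*v) = (1 + cos(8*v))/2.
An antiderivative is F(v) = v/2 + sin(8*v)/16.
Then F(pi/8) - F(0) = (pi/16) - (0) = pi/16.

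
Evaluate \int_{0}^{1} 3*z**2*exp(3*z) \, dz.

-2/9 + 5*exp(3)/9

Integrate by parts twice (u = z^2, dv = 3*exp(3*z) dz).
An antiderivative is F(z) = (9*z**2 - 6*z + 2)*exp(3*z)/9.
Then F(1) - F(0) = (5*exp(3)/9) - (2/9) = -2/9 + 5*exp(3)/9.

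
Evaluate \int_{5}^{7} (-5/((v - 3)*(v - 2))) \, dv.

Factor the denominator: v**2 - 5*v + 6 = (v - 2)(v - 3).
Partial fractions: -5/((v - 3)*(v - 2)) = 5/(v - 2) - 5/(v - 3).
An antiderivative is F(v) = -5*log(v - 3) + 5*log(v - 2).
Then F(7) - F(5) = (-10*log(2) + 5*log(5)) - (-5*log(2) + 5*log(3)) = -5*log(3) - 5*log(2) + 5*log(5).

-5*log(3) - 5*log(2) + 5*log(5)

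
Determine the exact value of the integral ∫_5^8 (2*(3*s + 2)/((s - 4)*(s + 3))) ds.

Factor the denominator: s**2 - s - 12 = (s + 3)(s - 4).
Partial fractions: 2*(3*s + 2)/((s - 4)*(s + 3)) = 2/(s + 3) + 4/(s - 4).
An antiderivative is F(s) = 4*log(s - 4) + 2*log(s + 3).
Then F(8) - F(5) = (2*log(11) + 8*log(2)) - (log(64)) = 2*log(2) + 2*log(11).

2*log(2) + 2*log(11)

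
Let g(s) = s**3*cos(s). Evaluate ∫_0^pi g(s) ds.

12 - 3*pi**2

Integrate by parts 3 times (u = s^3, dv = cos(s) ds).
An antiderivative is F(s) = s**3*sin(s) + 3*s**2*cos(s) - 6*s*sin(s) - 6*cos(s).
Then F(pi) - F(0) = (6 - 3*pi**2) - (-6) = 12 - 3*pi**2.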